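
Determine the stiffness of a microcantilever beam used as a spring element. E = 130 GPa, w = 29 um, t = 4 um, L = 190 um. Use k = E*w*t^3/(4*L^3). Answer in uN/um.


Step 1: Convert E to consistent units (1 GPa = 1000 uN/um^2).
E = 130 GPa = 130000 uN/um^2
Step 2: Compute t^3 = 4^3 = 64
Step 3: Compute L^3 = 190^3 = 6859000
Step 4: k = 130000 * 29 * 64 / (4 * 6859000)
k = 8.7943 uN/um


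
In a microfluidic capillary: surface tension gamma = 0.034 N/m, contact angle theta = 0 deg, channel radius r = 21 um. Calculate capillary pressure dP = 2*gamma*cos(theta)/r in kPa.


Step 1: cos(0 deg) = 1.0
Step 2: Convert r to m: r = 21e-6 m
Step 3: dP = 2 * 0.034 * 1.0 / 21e-6 = 3238.1 Pa
Step 4: Convert Pa to kPa (divide by 1000).
dP = 3.24 kPa


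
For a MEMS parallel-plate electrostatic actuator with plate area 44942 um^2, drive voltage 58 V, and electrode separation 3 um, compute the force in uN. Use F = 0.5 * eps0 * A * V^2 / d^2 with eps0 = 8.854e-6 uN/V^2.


Step 1: Identify parameters.
eps0 = 8.854e-6 uN/V^2, A = 44942 um^2, V = 58 V, d = 3 um
Step 2: Compute V^2 = 58^2 = 3364
Step 3: Compute d^2 = 3^2 = 9
Step 4: F = 0.5 * 8.854e-6 * 44942 * 3364 / 9
F = 74.366 uN


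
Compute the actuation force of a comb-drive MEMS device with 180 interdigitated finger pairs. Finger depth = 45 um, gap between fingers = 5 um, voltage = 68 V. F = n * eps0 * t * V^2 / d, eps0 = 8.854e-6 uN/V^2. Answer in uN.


Step 1: Parameters: n=180, eps0=8.854e-6 uN/V^2, t=45 um, V=68 V, d=5 um
Step 2: V^2 = 4624
Step 3: F = 180 * 8.854e-6 * 45 * 4624 / 5
F = 66.324 uN


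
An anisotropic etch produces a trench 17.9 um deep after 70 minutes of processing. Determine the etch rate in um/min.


Step 1: Etch rate = depth / time
Step 2: rate = 17.9 / 70
rate = 0.256 um/min


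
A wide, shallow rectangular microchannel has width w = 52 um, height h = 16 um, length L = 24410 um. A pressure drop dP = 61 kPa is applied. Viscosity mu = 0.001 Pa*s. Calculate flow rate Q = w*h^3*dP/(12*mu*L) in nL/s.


Step 1: Convert all dimensions to SI (meters).
w = 52e-6 m, h = 16e-6 m, L = 24410e-6 m, dP = 61e3 Pa
Step 2: Q = w * h^3 * dP / (12 * mu * L)
Q = 52e-6 * (16e-6)^3 * 61e3 / (12 * 0.001 * 24410e-6) = 4.435515e-11 m^3/s
Step 3: Convert Q from m^3/s to nL/s (1 m^3 = 1e12 nL, so multiply by 1e12).
Q = 44.355 nL/s


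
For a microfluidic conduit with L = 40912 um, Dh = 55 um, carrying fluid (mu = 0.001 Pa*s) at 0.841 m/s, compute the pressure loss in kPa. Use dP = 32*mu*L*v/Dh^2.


Step 1: Convert to SI: L = 40912e-6 m, Dh = 55e-6 m
Step 2: dP = 32 * 0.001 * 40912e-6 * 0.841 / (55e-6)^2
Step 3: dP = 363974.79 Pa
Step 4: Convert to kPa: dP = 363.97 kPa


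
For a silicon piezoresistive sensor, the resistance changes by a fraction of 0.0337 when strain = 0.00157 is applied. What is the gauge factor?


Step 1: Identify values.
dR/R = 0.0337, strain = 0.00157
Step 2: GF = (dR/R) / strain = 0.0337 / 0.00157
GF = 21.5


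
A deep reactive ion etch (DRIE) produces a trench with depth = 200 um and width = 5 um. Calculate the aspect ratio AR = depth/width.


Step 1: AR = depth / width
Step 2: AR = 200 / 5
AR = 40.0


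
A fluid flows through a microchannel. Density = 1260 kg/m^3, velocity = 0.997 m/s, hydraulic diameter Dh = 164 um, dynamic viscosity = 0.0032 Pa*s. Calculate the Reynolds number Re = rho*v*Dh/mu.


Step 1: Convert Dh to meters: Dh = 164e-6 m
Step 2: Re = rho * v * Dh / mu
Re = 1260 * 0.997 * 164e-6 / 0.0032
Re = 64.381


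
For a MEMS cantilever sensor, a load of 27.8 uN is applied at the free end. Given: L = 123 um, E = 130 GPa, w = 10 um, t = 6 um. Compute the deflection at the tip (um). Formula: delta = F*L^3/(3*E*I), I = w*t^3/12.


Step 1: Calculate the second moment of area.
I = w * t^3 / 12 = 10 * 6^3 / 12 = 180.0 um^4
Step 2: Convert E to consistent units (1 GPa = 1000 uN/um^2).
E = 130 GPa = 130000 uN/um^2
Step 3: Calculate tip deflection.
delta = F * L^3 / (3 * E * I)
delta = 27.8 * 123^3 / (3 * 130000 * 180.0)
delta = 0.7369 um


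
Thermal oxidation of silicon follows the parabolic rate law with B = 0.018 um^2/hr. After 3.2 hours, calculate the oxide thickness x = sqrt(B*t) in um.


Step 1: Compute B*t = 0.018 * 3.2 = 0.0576
Step 2: x = sqrt(0.0576)
x = 0.24 um


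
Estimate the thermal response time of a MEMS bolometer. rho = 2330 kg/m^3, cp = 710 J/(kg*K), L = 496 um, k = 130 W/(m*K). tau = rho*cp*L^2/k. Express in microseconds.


Step 1: Convert L to m: L = 496e-6 m
Step 2: L^2 = (496e-6)^2 = 2.46016e-07 m^2
Step 3: tau = 2330 * 710 * 2.46016e-07 / 130 = 3.13064822e-03 s
Step 4: Convert to microseconds (multiply by 1e6).
tau = 3130.648 us


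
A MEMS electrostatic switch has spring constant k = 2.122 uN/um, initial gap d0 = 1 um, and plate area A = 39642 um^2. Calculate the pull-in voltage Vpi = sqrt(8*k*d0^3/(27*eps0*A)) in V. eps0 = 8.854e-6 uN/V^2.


Step 1: Compute numerator: 8 * k * d0^3 = 8 * 2.122 * 1^3 = 16.976
Step 2: Compute denominator: 27 * eps0 * A = 27 * 8.854e-6 * 39642 = 9.476737
Step 3: Vpi = sqrt(16.976 / 9.476737)
Vpi = 1.34 V


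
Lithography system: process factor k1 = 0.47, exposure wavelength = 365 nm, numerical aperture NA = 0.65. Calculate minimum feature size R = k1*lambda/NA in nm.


Step 1: Identify values: k1 = 0.47, lambda = 365 nm, NA = 0.65
Step 2: R = k1 * lambda / NA
R = 0.47 * 365 / 0.65
R = 263.9 nm


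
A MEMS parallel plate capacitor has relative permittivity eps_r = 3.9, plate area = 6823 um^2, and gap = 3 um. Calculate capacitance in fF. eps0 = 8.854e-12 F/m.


Step 1: Convert area to m^2: A = 6823e-12 m^2
Step 2: Convert gap to m: d = 3e-6 m
Step 3: C = eps0 * eps_r * A / d
C = 8.854e-12 * 3.9 * 6823e-12 / 3e-6
Step 4: Convert to fF (multiply by 1e15).
C = 78.53 fF


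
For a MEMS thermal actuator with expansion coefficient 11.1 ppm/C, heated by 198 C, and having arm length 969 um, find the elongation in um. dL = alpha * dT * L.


Step 1: Convert CTE: alpha = 11.1 ppm/C = 11.1e-6 /C
Step 2: dL = 11.1e-6 * 198 * 969
dL = 2.1297 um


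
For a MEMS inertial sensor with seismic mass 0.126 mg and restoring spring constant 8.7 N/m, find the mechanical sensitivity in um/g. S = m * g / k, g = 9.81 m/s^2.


Step 1: Convert mass: m = 0.126 mg = 1.26e-07 kg
Step 2: S = m * g / k = 1.26e-07 * 9.81 / 8.7
Step 3: S = 1.42e-07 m/g
Step 4: Convert to um/g: S = 0.142 um/g


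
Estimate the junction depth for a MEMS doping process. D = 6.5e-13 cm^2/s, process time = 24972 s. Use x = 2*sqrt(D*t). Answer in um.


Step 1: Compute D*t = 6.5e-13 * 24972 = 1.62318e-08 cm^2
Step 2: sqrt(D*t) = 1.27404e-04 cm
Step 3: x = 2 * 1.27404e-04 cm = 2.54808e-04 cm
Step 4: Convert to um (1 cm = 1e4 um): x = 2.548 um


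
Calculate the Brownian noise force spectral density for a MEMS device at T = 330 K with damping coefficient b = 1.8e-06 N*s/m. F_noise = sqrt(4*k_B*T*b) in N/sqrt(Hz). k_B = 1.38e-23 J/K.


Step 1: Compute 4 * k_B * T * b
= 4 * 1.38e-23 * 330 * 1.8e-06
= 3.2789e-26 N^2/Hz
Step 2: F_noise = sqrt(3.2789e-26)
F_noise = 1.81e-13 N/sqrt(Hz)


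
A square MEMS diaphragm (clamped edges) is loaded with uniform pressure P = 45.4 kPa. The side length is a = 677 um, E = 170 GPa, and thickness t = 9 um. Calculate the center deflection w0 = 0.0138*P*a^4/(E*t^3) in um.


Step 1: Convert pressure to compatible units (E is in GPa, so P in GPa).
P = 45.4 kPa = 45.4e-6 GPa
Step 2: Compute numerator: 0.0138 * P * a^4.
a^4 = 677^4 = 210065472241
numerator = 0.0138 * 45.4e-6 * 210065472241 = 1.3161e+05
Step 3: Compute denominator: E * t^3 = 170 * 9^3 = 123930
Step 4: w0 = numerator / denominator = 1.3161e+05 / 123930 = 1.062 um


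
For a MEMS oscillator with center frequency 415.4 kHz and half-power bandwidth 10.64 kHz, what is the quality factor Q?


Step 1: Q = f0 / bandwidth
Step 2: Q = 415.4 / 10.64
Q = 39.0


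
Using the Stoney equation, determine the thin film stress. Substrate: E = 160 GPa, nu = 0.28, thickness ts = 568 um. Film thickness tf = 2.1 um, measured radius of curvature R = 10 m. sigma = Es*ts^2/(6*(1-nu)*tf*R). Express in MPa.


Step 1: Compute numerator: Es * ts^2 = 160 * 568^2 = 51619840 (GPa*um^2)
Step 2: Compute denominator (R in um): 6*(1-nu)*tf*R = 6*0.72*2.1*10e6 = 90720000.0 (um^2)
Step 3: sigma (GPa) = 51619840 / 90720000.0 = 5.69002e-01 GPa
Step 4: Convert to MPa (x1000): sigma = 569.0 MPa


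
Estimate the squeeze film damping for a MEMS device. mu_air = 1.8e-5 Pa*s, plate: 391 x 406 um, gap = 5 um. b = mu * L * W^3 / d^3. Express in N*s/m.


Step 1: Convert to SI.
L = 391e-6 m, W = 406e-6 m, d = 5e-6 m
Step 2: W^3 = (406e-6)^3 = 6.69e-11 m^3
Step 3: d^3 = (5e-6)^3 = 1.25e-16 m^3
Step 4: b = 1.8e-5 * 391e-6 * 6.69e-11 / 1.25e-16
b = 3.77e-03 N*s/m


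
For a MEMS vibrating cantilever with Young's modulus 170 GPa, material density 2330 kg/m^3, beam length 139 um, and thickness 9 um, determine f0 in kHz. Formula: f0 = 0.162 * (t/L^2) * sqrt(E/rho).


Step 1: Convert units to SI.
t_SI = 9e-6 m, L_SI = 139e-6 m
Step 2: Calculate sqrt(E/rho).
sqrt(170e9 / 2330) = 8541.74 m/s
Step 3: Compute f0.
f0 = 0.162 * 9e-6 / (139e-6)^2 * 8541.74 = 644576.2 Hz = 644.58 kHz


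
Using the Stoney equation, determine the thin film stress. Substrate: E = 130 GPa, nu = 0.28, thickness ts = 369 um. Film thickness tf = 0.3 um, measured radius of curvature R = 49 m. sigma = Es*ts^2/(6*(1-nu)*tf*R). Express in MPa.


Step 1: Compute numerator: Es * ts^2 = 130 * 369^2 = 17700930 (GPa*um^2)
Step 2: Compute denominator (R in um): 6*(1-nu)*tf*R = 6*0.72*0.3*49e6 = 63504000.0 (um^2)
Step 3: sigma (GPa) = 17700930 / 63504000.0 = 2.78737e-01 GPa
Step 4: Convert to MPa (x1000): sigma = 278.7 MPa


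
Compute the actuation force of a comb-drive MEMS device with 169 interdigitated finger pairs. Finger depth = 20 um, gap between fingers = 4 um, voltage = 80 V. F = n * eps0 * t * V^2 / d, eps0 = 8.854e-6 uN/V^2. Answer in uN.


Step 1: Parameters: n=169, eps0=8.854e-6 uN/V^2, t=20 um, V=80 V, d=4 um
Step 2: V^2 = 6400
Step 3: F = 169 * 8.854e-6 * 20 * 6400 / 4
F = 47.882 uN


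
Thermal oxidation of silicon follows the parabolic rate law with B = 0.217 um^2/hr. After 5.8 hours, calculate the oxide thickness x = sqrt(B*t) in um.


Step 1: Compute B*t = 0.217 * 5.8 = 1.2586
Step 2: x = sqrt(1.2586)
x = 1.122 um


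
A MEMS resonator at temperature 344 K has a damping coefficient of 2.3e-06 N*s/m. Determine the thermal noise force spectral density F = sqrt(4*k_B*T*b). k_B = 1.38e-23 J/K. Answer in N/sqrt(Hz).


Step 1: Compute 4 * k_B * T * b
= 4 * 1.38e-23 * 344 * 2.3e-06
= 4.3674e-26 N^2/Hz
Step 2: F_noise = sqrt(4.3674e-26)
F_noise = 2.09e-13 N/sqrt(Hz)


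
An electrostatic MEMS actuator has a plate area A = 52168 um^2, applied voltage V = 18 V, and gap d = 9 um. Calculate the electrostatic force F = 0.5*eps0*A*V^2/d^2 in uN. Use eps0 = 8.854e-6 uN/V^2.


Step 1: Identify parameters.
eps0 = 8.854e-6 uN/V^2, A = 52168 um^2, V = 18 V, d = 9 um
Step 2: Compute V^2 = 18^2 = 324
Step 3: Compute d^2 = 9^2 = 81
Step 4: F = 0.5 * 8.854e-6 * 52168 * 324 / 81
F = 0.924 uN


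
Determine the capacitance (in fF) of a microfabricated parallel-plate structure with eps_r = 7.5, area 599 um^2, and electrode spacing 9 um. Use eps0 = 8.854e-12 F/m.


Step 1: Convert area to m^2: A = 599e-12 m^2
Step 2: Convert gap to m: d = 9e-6 m
Step 3: C = eps0 * eps_r * A / d
C = 8.854e-12 * 7.5 * 599e-12 / 9e-6
Step 4: Convert to fF (multiply by 1e15).
C = 4.42 fF


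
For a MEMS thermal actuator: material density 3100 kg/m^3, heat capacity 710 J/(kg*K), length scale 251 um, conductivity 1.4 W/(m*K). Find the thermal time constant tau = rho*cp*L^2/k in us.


Step 1: Convert L to m: L = 251e-6 m
Step 2: L^2 = (251e-6)^2 = 6.3001e-08 m^2
Step 3: tau = 3100 * 710 * 6.3001e-08 / 1.4 = 9.904657214e-02 s
Step 4: Convert to microseconds (multiply by 1e6).
tau = 99046.572 us


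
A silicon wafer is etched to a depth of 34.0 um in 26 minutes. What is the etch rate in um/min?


Step 1: Etch rate = depth / time
Step 2: rate = 34.0 / 26
rate = 1.308 um/min


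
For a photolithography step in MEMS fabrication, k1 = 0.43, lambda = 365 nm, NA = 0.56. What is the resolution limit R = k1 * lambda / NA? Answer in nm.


Step 1: Identify values: k1 = 0.43, lambda = 365 nm, NA = 0.56
Step 2: R = k1 * lambda / NA
R = 0.43 * 365 / 0.56
R = 280.3 nm


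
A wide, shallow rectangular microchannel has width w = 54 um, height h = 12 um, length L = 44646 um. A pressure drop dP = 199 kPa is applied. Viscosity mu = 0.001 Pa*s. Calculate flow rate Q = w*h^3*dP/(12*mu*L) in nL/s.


Step 1: Convert all dimensions to SI (meters).
w = 54e-6 m, h = 12e-6 m, L = 44646e-6 m, dP = 199e3 Pa
Step 2: Q = w * h^3 * dP / (12 * mu * L)
Q = 54e-6 * (12e-6)^3 * 199e3 / (12 * 0.001 * 44646e-6) = 3.46599e-11 m^3/s
Step 3: Convert Q from m^3/s to nL/s (1 m^3 = 1e12 nL, so multiply by 1e12).
Q = 34.66 nL/s


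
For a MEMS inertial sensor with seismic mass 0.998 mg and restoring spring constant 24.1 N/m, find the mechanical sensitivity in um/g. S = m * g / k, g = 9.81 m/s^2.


Step 1: Convert mass: m = 0.998 mg = 9.98e-07 kg
Step 2: S = m * g / k = 9.98e-07 * 9.81 / 24.1
Step 3: S = 4.06e-07 m/g
Step 4: Convert to um/g: S = 0.406 um/g


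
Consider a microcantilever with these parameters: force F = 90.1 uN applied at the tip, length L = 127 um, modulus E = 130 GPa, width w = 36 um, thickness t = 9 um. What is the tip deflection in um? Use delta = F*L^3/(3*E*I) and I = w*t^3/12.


Step 1: Calculate the second moment of area.
I = w * t^3 / 12 = 36 * 9^3 / 12 = 2187.0 um^4
Step 2: Convert E to consistent units (1 GPa = 1000 uN/um^2).
E = 130 GPa = 130000 uN/um^2
Step 3: Calculate tip deflection.
delta = F * L^3 / (3 * E * I)
delta = 90.1 * 127^3 / (3 * 130000 * 2187.0)
delta = 0.2164 um


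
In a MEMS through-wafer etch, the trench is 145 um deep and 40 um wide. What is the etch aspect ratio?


Step 1: AR = depth / width
Step 2: AR = 145 / 40
AR = 3.6


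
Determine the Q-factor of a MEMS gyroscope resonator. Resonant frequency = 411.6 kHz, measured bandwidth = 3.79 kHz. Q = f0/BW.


Step 1: Q = f0 / bandwidth
Step 2: Q = 411.6 / 3.79
Q = 108.6


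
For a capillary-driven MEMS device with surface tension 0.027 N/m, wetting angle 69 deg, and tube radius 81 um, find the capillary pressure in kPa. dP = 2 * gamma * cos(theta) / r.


Step 1: cos(69 deg) = 0.3584
Step 2: Convert r to m: r = 81e-6 m
Step 3: dP = 2 * 0.027 * 0.3584 / 81e-6 = 238.9 Pa
Step 4: Convert Pa to kPa (divide by 1000).
dP = 0.24 kPa


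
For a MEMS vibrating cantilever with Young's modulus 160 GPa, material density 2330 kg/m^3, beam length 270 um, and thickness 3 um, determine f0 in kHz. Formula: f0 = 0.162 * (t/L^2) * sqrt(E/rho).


Step 1: Convert units to SI.
t_SI = 3e-6 m, L_SI = 270e-6 m
Step 2: Calculate sqrt(E/rho).
sqrt(160e9 / 2330) = 8286.71 m/s
Step 3: Compute f0.
f0 = 0.162 * 3e-6 / (270e-6)^2 * 8286.71 = 55244.7 Hz = 55.24 kHz


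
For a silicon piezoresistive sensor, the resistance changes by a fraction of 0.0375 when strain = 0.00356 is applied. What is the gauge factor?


Step 1: Identify values.
dR/R = 0.0375, strain = 0.00356
Step 2: GF = (dR/R) / strain = 0.0375 / 0.00356
GF = 10.5


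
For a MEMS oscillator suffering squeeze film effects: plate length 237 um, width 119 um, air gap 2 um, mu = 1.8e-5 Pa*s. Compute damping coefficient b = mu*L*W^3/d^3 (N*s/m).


Step 1: Convert to SI.
L = 237e-6 m, W = 119e-6 m, d = 2e-6 m
Step 2: W^3 = (119e-6)^3 = 1.69e-12 m^3
Step 3: d^3 = (2e-6)^3 = 8.00e-18 m^3
Step 4: b = 1.8e-5 * 237e-6 * 1.69e-12 / 8.00e-18
b = 8.99e-04 N*s/m


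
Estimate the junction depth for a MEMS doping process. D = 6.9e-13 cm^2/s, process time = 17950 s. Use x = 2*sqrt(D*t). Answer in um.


Step 1: Compute D*t = 6.9e-13 * 17950 = 1.23855e-08 cm^2
Step 2: sqrt(D*t) = 1.1129e-04 cm
Step 3: x = 2 * 1.1129e-04 cm = 2.2258e-04 cm
Step 4: Convert to um (1 cm = 1e4 um): x = 2.226 um


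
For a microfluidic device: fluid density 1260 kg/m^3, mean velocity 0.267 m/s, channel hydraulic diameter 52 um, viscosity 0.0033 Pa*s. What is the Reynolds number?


Step 1: Convert Dh to meters: Dh = 52e-6 m
Step 2: Re = rho * v * Dh / mu
Re = 1260 * 0.267 * 52e-6 / 0.0033
Re = 5.301


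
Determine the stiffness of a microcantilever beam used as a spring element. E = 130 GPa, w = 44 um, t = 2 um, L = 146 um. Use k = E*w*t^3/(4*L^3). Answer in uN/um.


Step 1: Convert E to consistent units (1 GPa = 1000 uN/um^2).
E = 130 GPa = 130000 uN/um^2
Step 2: Compute t^3 = 2^3 = 8
Step 3: Compute L^3 = 146^3 = 3112136
Step 4: k = 130000 * 44 * 8 / (4 * 3112136)
k = 3.6759 uN/um


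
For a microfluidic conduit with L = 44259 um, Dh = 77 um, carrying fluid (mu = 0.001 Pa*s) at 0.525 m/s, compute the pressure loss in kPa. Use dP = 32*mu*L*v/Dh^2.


Step 1: Convert to SI: L = 44259e-6 m, Dh = 77e-6 m
Step 2: dP = 32 * 0.001 * 44259e-6 * 0.525 / (77e-6)^2
Step 3: dP = 125409.21 Pa
Step 4: Convert to kPa: dP = 125.41 kPa


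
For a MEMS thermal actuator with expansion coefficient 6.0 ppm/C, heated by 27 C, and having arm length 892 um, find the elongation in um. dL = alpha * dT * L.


Step 1: Convert CTE: alpha = 6.0 ppm/C = 6.0e-6 /C
Step 2: dL = 6.0e-6 * 27 * 892
dL = 0.1445 um


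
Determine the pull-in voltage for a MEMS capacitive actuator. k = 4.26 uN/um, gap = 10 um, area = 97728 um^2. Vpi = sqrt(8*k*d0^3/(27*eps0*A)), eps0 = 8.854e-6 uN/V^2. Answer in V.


Step 1: Compute numerator: 8 * k * d0^3 = 8 * 4.26 * 10^3 = 34080.0
Step 2: Compute denominator: 27 * eps0 * A = 27 * 8.854e-6 * 97728 = 23.36266
Step 3: Vpi = sqrt(34080.0 / 23.36266)
Vpi = 38.19 V


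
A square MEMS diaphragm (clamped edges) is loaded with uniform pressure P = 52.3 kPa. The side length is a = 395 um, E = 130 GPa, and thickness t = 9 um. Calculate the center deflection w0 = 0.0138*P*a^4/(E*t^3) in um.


Step 1: Convert pressure to compatible units (E is in GPa, so P in GPa).
P = 52.3 kPa = 52.3e-6 GPa
Step 2: Compute numerator: 0.0138 * P * a^4.
a^4 = 395^4 = 24343800625
numerator = 0.0138 * 52.3e-6 * 24343800625 = 1.75699e+04
Step 3: Compute denominator: E * t^3 = 130 * 9^3 = 94770
Step 4: w0 = numerator / denominator = 1.75699e+04 / 94770 = 0.1854 um


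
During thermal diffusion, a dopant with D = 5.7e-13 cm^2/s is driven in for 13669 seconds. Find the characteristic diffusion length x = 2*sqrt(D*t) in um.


Step 1: Compute D*t = 5.7e-13 * 13669 = 7.79133e-09 cm^2
Step 2: sqrt(D*t) = 8.82685e-05 cm
Step 3: x = 2 * 8.82685e-05 cm = 1.76537e-04 cm
Step 4: Convert to um (1 cm = 1e4 um): x = 1.765 um


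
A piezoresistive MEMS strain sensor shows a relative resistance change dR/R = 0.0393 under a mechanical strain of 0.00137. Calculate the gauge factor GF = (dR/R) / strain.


Step 1: Identify values.
dR/R = 0.0393, strain = 0.00137
Step 2: GF = (dR/R) / strain = 0.0393 / 0.00137
GF = 28.7


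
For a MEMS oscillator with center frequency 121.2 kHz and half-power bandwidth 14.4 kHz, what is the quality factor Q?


Step 1: Q = f0 / bandwidth
Step 2: Q = 121.2 / 14.4
Q = 8.4


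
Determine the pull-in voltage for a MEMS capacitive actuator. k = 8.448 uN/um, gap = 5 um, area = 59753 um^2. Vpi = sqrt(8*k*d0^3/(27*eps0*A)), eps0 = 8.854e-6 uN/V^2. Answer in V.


Step 1: Compute numerator: 8 * k * d0^3 = 8 * 8.448 * 5^3 = 8448.0
Step 2: Compute denominator: 27 * eps0 * A = 27 * 8.854e-6 * 59753 = 14.284433
Step 3: Vpi = sqrt(8448.0 / 14.284433)
Vpi = 24.32 V


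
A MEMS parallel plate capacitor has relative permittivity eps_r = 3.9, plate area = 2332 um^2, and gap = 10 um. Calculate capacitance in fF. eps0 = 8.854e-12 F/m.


Step 1: Convert area to m^2: A = 2332e-12 m^2
Step 2: Convert gap to m: d = 10e-6 m
Step 3: C = eps0 * eps_r * A / d
C = 8.854e-12 * 3.9 * 2332e-12 / 10e-6
Step 4: Convert to fF (multiply by 1e15).
C = 8.05 fF


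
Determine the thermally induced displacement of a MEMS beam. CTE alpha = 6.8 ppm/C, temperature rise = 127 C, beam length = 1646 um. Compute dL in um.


Step 1: Convert CTE: alpha = 6.8 ppm/C = 6.8e-6 /C
Step 2: dL = 6.8e-6 * 127 * 1646
dL = 1.4215 um


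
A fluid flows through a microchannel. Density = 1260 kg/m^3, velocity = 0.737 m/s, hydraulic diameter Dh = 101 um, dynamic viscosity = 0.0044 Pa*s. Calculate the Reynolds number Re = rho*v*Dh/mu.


Step 1: Convert Dh to meters: Dh = 101e-6 m
Step 2: Re = rho * v * Dh / mu
Re = 1260 * 0.737 * 101e-6 / 0.0044
Re = 21.316


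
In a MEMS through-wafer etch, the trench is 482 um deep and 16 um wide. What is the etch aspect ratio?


Step 1: AR = depth / width
Step 2: AR = 482 / 16
AR = 30.1


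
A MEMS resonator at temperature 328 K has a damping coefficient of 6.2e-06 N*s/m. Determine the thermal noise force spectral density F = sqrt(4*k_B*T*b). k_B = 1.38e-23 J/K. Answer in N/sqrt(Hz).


Step 1: Compute 4 * k_B * T * b
= 4 * 1.38e-23 * 328 * 6.2e-06
= 1.1225e-25 N^2/Hz
Step 2: F_noise = sqrt(1.1225e-25)
F_noise = 3.35e-13 N/sqrt(Hz)


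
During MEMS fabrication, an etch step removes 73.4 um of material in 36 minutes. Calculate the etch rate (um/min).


Step 1: Etch rate = depth / time
Step 2: rate = 73.4 / 36
rate = 2.039 um/min


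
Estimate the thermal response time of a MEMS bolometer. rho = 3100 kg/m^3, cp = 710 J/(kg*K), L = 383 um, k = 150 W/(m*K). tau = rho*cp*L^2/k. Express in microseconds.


Step 1: Convert L to m: L = 383e-6 m
Step 2: L^2 = (383e-6)^2 = 1.46689e-07 m^2
Step 3: tau = 3100 * 710 * 1.46689e-07 / 150 = 2.15241659e-03 s
Step 4: Convert to microseconds (multiply by 1e6).
tau = 2152.417 us


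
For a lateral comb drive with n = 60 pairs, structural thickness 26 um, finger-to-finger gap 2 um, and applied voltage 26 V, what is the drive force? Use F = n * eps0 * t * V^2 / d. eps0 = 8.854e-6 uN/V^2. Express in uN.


Step 1: Parameters: n=60, eps0=8.854e-6 uN/V^2, t=26 um, V=26 V, d=2 um
Step 2: V^2 = 676
Step 3: F = 60 * 8.854e-6 * 26 * 676 / 2
F = 4.669 uN


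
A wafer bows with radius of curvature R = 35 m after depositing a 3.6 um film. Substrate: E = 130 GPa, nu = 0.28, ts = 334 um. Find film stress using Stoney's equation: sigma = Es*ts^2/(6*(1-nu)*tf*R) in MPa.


Step 1: Compute numerator: Es * ts^2 = 130 * 334^2 = 14502280 (GPa*um^2)
Step 2: Compute denominator (R in um): 6*(1-nu)*tf*R = 6*0.72*3.6*35e6 = 544320000.0 (um^2)
Step 3: sigma (GPa) = 14502280 / 544320000.0 = 2.6643e-02 GPa
Step 4: Convert to MPa (x1000): sigma = 26.6 MPa


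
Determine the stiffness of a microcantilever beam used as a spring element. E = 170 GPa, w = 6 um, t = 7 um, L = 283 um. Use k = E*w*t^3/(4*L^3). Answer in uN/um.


Step 1: Convert E to consistent units (1 GPa = 1000 uN/um^2).
E = 170 GPa = 170000 uN/um^2
Step 2: Compute t^3 = 7^3 = 343
Step 3: Compute L^3 = 283^3 = 22665187
Step 4: k = 170000 * 6 * 343 / (4 * 22665187)
k = 3.859 uN/um


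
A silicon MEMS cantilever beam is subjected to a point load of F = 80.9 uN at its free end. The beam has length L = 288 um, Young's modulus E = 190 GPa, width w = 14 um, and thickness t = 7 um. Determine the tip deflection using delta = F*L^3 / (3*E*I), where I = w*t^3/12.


Step 1: Calculate the second moment of area.
I = w * t^3 / 12 = 14 * 7^3 / 12 = 400.1667 um^4
Step 2: Convert E to consistent units (1 GPa = 1000 uN/um^2).
E = 190 GPa = 190000 uN/um^2
Step 3: Calculate tip deflection.
delta = F * L^3 / (3 * E * I)
delta = 80.9 * 288^3 / (3 * 190000 * 400.1667)
delta = 8.4725 um


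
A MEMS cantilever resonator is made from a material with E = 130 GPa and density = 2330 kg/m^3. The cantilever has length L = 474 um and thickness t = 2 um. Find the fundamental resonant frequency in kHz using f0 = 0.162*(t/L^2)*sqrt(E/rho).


Step 1: Convert units to SI.
t_SI = 2e-6 m, L_SI = 474e-6 m
Step 2: Calculate sqrt(E/rho).
sqrt(130e9 / 2330) = 7469.54 m/s
Step 3: Compute f0.
f0 = 0.162 * 2e-6 / (474e-6)^2 * 7469.54 = 10771.6 Hz = 10.77 kHz


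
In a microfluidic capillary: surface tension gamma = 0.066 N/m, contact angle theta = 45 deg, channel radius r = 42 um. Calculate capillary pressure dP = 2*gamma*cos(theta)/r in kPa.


Step 1: cos(45 deg) = 0.7071
Step 2: Convert r to m: r = 42e-6 m
Step 3: dP = 2 * 0.066 * 0.7071 / 42e-6 = 2222.3 Pa
Step 4: Convert Pa to kPa (divide by 1000).
dP = 2.22 kPa


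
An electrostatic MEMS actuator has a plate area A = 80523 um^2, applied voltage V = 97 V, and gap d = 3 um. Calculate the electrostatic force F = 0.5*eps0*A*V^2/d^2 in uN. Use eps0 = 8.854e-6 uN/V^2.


Step 1: Identify parameters.
eps0 = 8.854e-6 uN/V^2, A = 80523 um^2, V = 97 V, d = 3 um
Step 2: Compute V^2 = 97^2 = 9409
Step 3: Compute d^2 = 3^2 = 9
Step 4: F = 0.5 * 8.854e-6 * 80523 * 9409 / 9
F = 372.675 uN


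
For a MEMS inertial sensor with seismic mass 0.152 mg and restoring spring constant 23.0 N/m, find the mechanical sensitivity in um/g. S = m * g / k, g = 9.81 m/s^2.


Step 1: Convert mass: m = 0.152 mg = 1.52e-07 kg
Step 2: S = m * g / k = 1.52e-07 * 9.81 / 23.0
Step 3: S = 6.48e-08 m/g
Step 4: Convert to um/g: S = 0.065 um/g


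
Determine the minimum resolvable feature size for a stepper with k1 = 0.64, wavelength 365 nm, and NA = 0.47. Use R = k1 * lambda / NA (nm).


Step 1: Identify values: k1 = 0.64, lambda = 365 nm, NA = 0.47
Step 2: R = k1 * lambda / NA
R = 0.64 * 365 / 0.47
R = 497.0 nm


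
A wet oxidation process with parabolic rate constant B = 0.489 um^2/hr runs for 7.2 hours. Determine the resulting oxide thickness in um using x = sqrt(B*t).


Step 1: Compute B*t = 0.489 * 7.2 = 3.5208
Step 2: x = sqrt(3.5208)
x = 1.876 um


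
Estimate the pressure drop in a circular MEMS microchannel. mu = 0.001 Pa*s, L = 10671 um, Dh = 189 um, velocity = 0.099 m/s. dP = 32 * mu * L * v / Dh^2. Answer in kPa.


Step 1: Convert to SI: L = 10671e-6 m, Dh = 189e-6 m
Step 2: dP = 32 * 0.001 * 10671e-6 * 0.099 / (189e-6)^2
Step 3: dP = 946.38 Pa
Step 4: Convert to kPa: dP = 0.95 kPa


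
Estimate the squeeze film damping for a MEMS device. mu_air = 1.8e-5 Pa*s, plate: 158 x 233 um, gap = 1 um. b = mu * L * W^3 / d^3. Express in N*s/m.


Step 1: Convert to SI.
L = 158e-6 m, W = 233e-6 m, d = 1e-6 m
Step 2: W^3 = (233e-6)^3 = 1.26e-11 m^3
Step 3: d^3 = (1e-6)^3 = 1.00e-18 m^3
Step 4: b = 1.8e-5 * 158e-6 * 1.26e-11 / 1.00e-18
b = 3.60e-02 N*s/m


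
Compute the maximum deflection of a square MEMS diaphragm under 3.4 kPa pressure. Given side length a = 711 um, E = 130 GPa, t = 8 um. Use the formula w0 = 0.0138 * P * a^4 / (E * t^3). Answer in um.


Step 1: Convert pressure to compatible units (E is in GPa, so P in GPa).
P = 3.4 kPa = 3.4e-6 GPa
Step 2: Compute numerator: 0.0138 * P * a^4.
a^4 = 711^4 = 255551481441
numerator = 0.0138 * 3.4e-6 * 255551481441 = 1.19905e+04
Step 3: Compute denominator: E * t^3 = 130 * 8^3 = 66560
Step 4: w0 = numerator / denominator = 1.19905e+04 / 66560 = 0.1801 um


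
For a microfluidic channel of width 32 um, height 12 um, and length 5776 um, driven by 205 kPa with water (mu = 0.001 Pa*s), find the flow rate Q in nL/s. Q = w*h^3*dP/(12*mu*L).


Step 1: Convert all dimensions to SI (meters).
w = 32e-6 m, h = 12e-6 m, L = 5776e-6 m, dP = 205e3 Pa
Step 2: Q = w * h^3 * dP / (12 * mu * L)
Q = 32e-6 * (12e-6)^3 * 205e3 / (12 * 0.001 * 5776e-6) = 1.6354571e-10 m^3/s
Step 3: Convert Q from m^3/s to nL/s (1 m^3 = 1e12 nL, so multiply by 1e12).
Q = 163.546 nL/s


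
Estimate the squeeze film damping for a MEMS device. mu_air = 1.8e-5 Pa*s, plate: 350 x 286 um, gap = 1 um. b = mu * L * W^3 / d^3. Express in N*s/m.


Step 1: Convert to SI.
L = 350e-6 m, W = 286e-6 m, d = 1e-6 m
Step 2: W^3 = (286e-6)^3 = 2.34e-11 m^3
Step 3: d^3 = (1e-6)^3 = 1.00e-18 m^3
Step 4: b = 1.8e-5 * 350e-6 * 2.34e-11 / 1.00e-18
b = 1.47e-01 N*s/m


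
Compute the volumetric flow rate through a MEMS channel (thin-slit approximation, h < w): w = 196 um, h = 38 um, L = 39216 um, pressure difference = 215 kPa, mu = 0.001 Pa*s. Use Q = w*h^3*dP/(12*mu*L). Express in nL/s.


Step 1: Convert all dimensions to SI (meters).
w = 196e-6 m, h = 38e-6 m, L = 39216e-6 m, dP = 215e3 Pa
Step 2: Q = w * h^3 * dP / (12 * mu * L)
Q = 196e-6 * (38e-6)^3 * 215e3 / (12 * 0.001 * 39216e-6) = 4.91361111e-09 m^3/s
Step 3: Convert Q from m^3/s to nL/s (1 m^3 = 1e12 nL, so multiply by 1e12).
Q = 4913.611 nL/s


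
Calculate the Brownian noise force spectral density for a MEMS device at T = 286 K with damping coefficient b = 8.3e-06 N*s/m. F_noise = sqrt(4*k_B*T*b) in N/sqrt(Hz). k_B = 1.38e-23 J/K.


Step 1: Compute 4 * k_B * T * b
= 4 * 1.38e-23 * 286 * 8.3e-06
= 1.3103e-25 N^2/Hz
Step 2: F_noise = sqrt(1.3103e-25)
F_noise = 3.62e-13 N/sqrt(Hz)


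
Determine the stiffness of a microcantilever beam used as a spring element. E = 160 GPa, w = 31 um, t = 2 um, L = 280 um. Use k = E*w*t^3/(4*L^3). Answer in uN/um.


Step 1: Convert E to consistent units (1 GPa = 1000 uN/um^2).
E = 160 GPa = 160000 uN/um^2
Step 2: Compute t^3 = 2^3 = 8
Step 3: Compute L^3 = 280^3 = 21952000
Step 4: k = 160000 * 31 * 8 / (4 * 21952000)
k = 0.4519 uN/um


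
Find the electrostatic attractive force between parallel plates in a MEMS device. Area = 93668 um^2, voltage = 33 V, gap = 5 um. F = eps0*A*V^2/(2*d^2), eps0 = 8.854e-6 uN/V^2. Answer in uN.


Step 1: Identify parameters.
eps0 = 8.854e-6 uN/V^2, A = 93668 um^2, V = 33 V, d = 5 um
Step 2: Compute V^2 = 33^2 = 1089
Step 3: Compute d^2 = 5^2 = 25
Step 4: F = 0.5 * 8.854e-6 * 93668 * 1089 / 25
F = 18.063 uN


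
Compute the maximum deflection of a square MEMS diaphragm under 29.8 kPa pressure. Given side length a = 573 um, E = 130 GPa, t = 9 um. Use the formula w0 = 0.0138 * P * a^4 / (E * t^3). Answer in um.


Step 1: Convert pressure to compatible units (E is in GPa, so P in GPa).
P = 29.8 kPa = 29.8e-6 GPa
Step 2: Compute numerator: 0.0138 * P * a^4.
a^4 = 573^4 = 107799932241
numerator = 0.0138 * 29.8e-6 * 107799932241 = 4.43316e+04
Step 3: Compute denominator: E * t^3 = 130 * 9^3 = 94770
Step 4: w0 = numerator / denominator = 4.43316e+04 / 94770 = 0.4678 um


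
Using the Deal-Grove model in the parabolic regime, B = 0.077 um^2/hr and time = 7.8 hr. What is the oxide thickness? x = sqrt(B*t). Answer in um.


Step 1: Compute B*t = 0.077 * 7.8 = 0.6006
Step 2: x = sqrt(0.6006)
x = 0.775 um


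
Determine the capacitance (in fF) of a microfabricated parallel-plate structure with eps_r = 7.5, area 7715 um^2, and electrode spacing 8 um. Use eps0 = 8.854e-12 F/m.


Step 1: Convert area to m^2: A = 7715e-12 m^2
Step 2: Convert gap to m: d = 8e-6 m
Step 3: C = eps0 * eps_r * A / d
C = 8.854e-12 * 7.5 * 7715e-12 / 8e-6
Step 4: Convert to fF (multiply by 1e15).
C = 64.04 fF


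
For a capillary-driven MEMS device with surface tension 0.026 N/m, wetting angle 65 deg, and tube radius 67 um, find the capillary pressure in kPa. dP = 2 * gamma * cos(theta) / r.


Step 1: cos(65 deg) = 0.4226
Step 2: Convert r to m: r = 67e-6 m
Step 3: dP = 2 * 0.026 * 0.4226 / 67e-6 = 328.0 Pa
Step 4: Convert Pa to kPa (divide by 1000).
dP = 0.33 kPa


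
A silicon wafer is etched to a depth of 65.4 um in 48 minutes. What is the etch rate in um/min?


Step 1: Etch rate = depth / time
Step 2: rate = 65.4 / 48
rate = 1.363 um/min


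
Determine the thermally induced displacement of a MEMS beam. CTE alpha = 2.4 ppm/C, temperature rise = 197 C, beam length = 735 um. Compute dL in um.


Step 1: Convert CTE: alpha = 2.4 ppm/C = 2.4e-6 /C
Step 2: dL = 2.4e-6 * 197 * 735
dL = 0.3475 um


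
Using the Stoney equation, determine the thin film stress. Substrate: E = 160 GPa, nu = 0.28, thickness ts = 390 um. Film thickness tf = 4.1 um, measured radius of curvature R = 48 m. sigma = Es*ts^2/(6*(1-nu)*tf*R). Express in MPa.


Step 1: Compute numerator: Es * ts^2 = 160 * 390^2 = 24336000 (GPa*um^2)
Step 2: Compute denominator (R in um): 6*(1-nu)*tf*R = 6*0.72*4.1*48e6 = 850176000.0 (um^2)
Step 3: sigma (GPa) = 24336000 / 850176000.0 = 2.8625e-02 GPa
Step 4: Convert to MPa (x1000): sigma = 28.6 MPa


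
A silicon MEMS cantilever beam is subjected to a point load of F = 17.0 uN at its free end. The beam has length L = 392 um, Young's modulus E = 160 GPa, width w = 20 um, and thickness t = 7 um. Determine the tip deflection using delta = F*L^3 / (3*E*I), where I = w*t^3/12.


Step 1: Calculate the second moment of area.
I = w * t^3 / 12 = 20 * 7^3 / 12 = 571.6667 um^4
Step 2: Convert E to consistent units (1 GPa = 1000 uN/um^2).
E = 160 GPa = 160000 uN/um^2
Step 3: Calculate tip deflection.
delta = F * L^3 / (3 * E * I)
delta = 17.0 * 392^3 / (3 * 160000 * 571.6667)
delta = 3.7318 um


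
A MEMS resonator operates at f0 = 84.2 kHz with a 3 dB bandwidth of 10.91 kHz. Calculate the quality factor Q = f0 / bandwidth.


Step 1: Q = f0 / bandwidth
Step 2: Q = 84.2 / 10.91
Q = 7.7


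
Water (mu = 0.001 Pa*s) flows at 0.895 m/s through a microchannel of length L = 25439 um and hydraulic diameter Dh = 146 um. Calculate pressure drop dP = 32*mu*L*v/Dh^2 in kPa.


Step 1: Convert to SI: L = 25439e-6 m, Dh = 146e-6 m
Step 2: dP = 32 * 0.001 * 25439e-6 * 0.895 / (146e-6)^2
Step 3: dP = 34179.63 Pa
Step 4: Convert to kPa: dP = 34.18 kPa


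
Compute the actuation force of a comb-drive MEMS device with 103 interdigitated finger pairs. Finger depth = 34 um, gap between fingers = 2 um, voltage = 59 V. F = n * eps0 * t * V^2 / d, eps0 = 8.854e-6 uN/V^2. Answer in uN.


Step 1: Parameters: n=103, eps0=8.854e-6 uN/V^2, t=34 um, V=59 V, d=2 um
Step 2: V^2 = 3481
Step 3: F = 103 * 8.854e-6 * 34 * 3481 / 2
F = 53.967 uN


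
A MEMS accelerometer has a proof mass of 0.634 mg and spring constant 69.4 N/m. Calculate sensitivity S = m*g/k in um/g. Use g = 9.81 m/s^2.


Step 1: Convert mass: m = 0.634 mg = 6.34e-07 kg
Step 2: S = m * g / k = 6.34e-07 * 9.81 / 69.4
Step 3: S = 8.96e-08 m/g
Step 4: Convert to um/g: S = 0.09 um/g


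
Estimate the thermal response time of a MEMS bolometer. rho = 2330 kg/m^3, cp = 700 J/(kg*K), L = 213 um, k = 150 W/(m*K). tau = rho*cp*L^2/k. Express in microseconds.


Step 1: Convert L to m: L = 213e-6 m
Step 2: L^2 = (213e-6)^2 = 4.5369e-08 m^2
Step 3: tau = 2330 * 700 * 4.5369e-08 / 150 = 4.9331226e-04 s
Step 4: Convert to microseconds (multiply by 1e6).
tau = 493.312 us


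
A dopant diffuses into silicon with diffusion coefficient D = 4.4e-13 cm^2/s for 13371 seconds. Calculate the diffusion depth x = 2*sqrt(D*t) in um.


Step 1: Compute D*t = 4.4e-13 * 13371 = 5.88324e-09 cm^2
Step 2: sqrt(D*t) = 7.67023e-05 cm
Step 3: x = 2 * 7.67023e-05 cm = 1.534046e-04 cm
Step 4: Convert to um (1 cm = 1e4 um): x = 1.534 um


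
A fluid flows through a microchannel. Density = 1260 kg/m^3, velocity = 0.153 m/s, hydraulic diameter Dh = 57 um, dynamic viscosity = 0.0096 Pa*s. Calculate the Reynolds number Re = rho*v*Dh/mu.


Step 1: Convert Dh to meters: Dh = 57e-6 m
Step 2: Re = rho * v * Dh / mu
Re = 1260 * 0.153 * 57e-6 / 0.0096
Re = 1.145


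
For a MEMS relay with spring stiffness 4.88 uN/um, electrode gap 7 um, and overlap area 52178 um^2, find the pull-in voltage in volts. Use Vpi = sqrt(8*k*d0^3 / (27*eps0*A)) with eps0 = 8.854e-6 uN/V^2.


Step 1: Compute numerator: 8 * k * d0^3 = 8 * 4.88 * 7^3 = 13390.72
Step 2: Compute denominator: 27 * eps0 * A = 27 * 8.854e-6 * 52178 = 12.473568
Step 3: Vpi = sqrt(13390.72 / 12.473568)
Vpi = 32.76 V


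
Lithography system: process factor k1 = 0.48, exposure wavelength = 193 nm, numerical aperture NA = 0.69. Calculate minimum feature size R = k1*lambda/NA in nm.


Step 1: Identify values: k1 = 0.48, lambda = 193 nm, NA = 0.69
Step 2: R = k1 * lambda / NA
R = 0.48 * 193 / 0.69
R = 134.3 nm


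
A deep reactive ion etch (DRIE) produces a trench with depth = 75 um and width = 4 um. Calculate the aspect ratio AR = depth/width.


Step 1: AR = depth / width
Step 2: AR = 75 / 4
AR = 18.8


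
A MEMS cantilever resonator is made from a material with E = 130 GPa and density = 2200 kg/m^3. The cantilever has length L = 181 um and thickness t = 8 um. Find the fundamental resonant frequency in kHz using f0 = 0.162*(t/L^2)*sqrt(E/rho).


Step 1: Convert units to SI.
t_SI = 8e-6 m, L_SI = 181e-6 m
Step 2: Calculate sqrt(E/rho).
sqrt(130e9 / 2200) = 7687.06 m/s
Step 3: Compute f0.
f0 = 0.162 * 8e-6 / (181e-6)^2 * 7687.06 = 304094.2 Hz = 304.09 kHz


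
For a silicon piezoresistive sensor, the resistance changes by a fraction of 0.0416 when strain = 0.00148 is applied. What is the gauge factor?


Step 1: Identify values.
dR/R = 0.0416, strain = 0.00148
Step 2: GF = (dR/R) / strain = 0.0416 / 0.00148
GF = 28.1


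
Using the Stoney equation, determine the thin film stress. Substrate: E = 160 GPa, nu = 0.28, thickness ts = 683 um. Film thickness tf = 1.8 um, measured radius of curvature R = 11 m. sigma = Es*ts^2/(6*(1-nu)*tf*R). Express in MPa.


Step 1: Compute numerator: Es * ts^2 = 160 * 683^2 = 74638240 (GPa*um^2)
Step 2: Compute denominator (R in um): 6*(1-nu)*tf*R = 6*0.72*1.8*11e6 = 85536000.0 (um^2)
Step 3: sigma (GPa) = 74638240 / 85536000.0 = 8.72594e-01 GPa
Step 4: Convert to MPa (x1000): sigma = 872.6 MPa


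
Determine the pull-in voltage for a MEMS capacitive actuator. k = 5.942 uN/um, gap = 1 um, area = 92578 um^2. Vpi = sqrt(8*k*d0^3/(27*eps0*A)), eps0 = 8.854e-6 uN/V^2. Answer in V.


Step 1: Compute numerator: 8 * k * d0^3 = 8 * 5.942 * 1^3 = 47.536
Step 2: Compute denominator: 27 * eps0 * A = 27 * 8.854e-6 * 92578 = 22.131512
Step 3: Vpi = sqrt(47.536 / 22.131512)
Vpi = 1.47 V


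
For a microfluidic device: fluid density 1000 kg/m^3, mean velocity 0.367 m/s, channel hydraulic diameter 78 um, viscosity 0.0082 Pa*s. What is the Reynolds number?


Step 1: Convert Dh to meters: Dh = 78e-6 m
Step 2: Re = rho * v * Dh / mu
Re = 1000 * 0.367 * 78e-6 / 0.0082
Re = 3.491


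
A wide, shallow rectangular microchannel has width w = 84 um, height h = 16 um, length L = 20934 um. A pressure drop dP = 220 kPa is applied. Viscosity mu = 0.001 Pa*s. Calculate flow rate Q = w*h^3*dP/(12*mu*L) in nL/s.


Step 1: Convert all dimensions to SI (meters).
w = 84e-6 m, h = 16e-6 m, L = 20934e-6 m, dP = 220e3 Pa
Step 2: Q = w * h^3 * dP / (12 * mu * L)
Q = 84e-6 * (16e-6)^3 * 220e3 / (12 * 0.001 * 20934e-6) = 3.013203e-10 m^3/s
Step 3: Convert Q from m^3/s to nL/s (1 m^3 = 1e12 nL, so multiply by 1e12).
Q = 301.32 nL/s


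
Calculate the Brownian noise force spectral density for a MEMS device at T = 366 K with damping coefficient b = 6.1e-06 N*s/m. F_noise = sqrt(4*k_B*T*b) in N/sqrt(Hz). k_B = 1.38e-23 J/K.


Step 1: Compute 4 * k_B * T * b
= 4 * 1.38e-23 * 366 * 6.1e-06
= 1.2324e-25 N^2/Hz
Step 2: F_noise = sqrt(1.2324e-25)
F_noise = 3.51e-13 N/sqrt(Hz)


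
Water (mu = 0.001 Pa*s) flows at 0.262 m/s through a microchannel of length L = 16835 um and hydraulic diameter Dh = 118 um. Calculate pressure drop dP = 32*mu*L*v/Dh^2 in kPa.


Step 1: Convert to SI: L = 16835e-6 m, Dh = 118e-6 m
Step 2: dP = 32 * 0.001 * 16835e-6 * 0.262 / (118e-6)^2
Step 3: dP = 10136.79 Pa
Step 4: Convert to kPa: dP = 10.14 kPa


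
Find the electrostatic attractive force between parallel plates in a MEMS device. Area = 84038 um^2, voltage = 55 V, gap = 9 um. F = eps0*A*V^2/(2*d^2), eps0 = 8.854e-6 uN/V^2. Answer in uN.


Step 1: Identify parameters.
eps0 = 8.854e-6 uN/V^2, A = 84038 um^2, V = 55 V, d = 9 um
Step 2: Compute V^2 = 55^2 = 3025
Step 3: Compute d^2 = 9^2 = 81
Step 4: F = 0.5 * 8.854e-6 * 84038 * 3025 / 81
F = 13.894 uN


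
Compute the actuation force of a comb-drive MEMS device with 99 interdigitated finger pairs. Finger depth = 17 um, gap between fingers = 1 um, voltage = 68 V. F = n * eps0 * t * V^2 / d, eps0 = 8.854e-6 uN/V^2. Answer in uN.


Step 1: Parameters: n=99, eps0=8.854e-6 uN/V^2, t=17 um, V=68 V, d=1 um
Step 2: V^2 = 4624
Step 3: F = 99 * 8.854e-6 * 17 * 4624 / 1
F = 68.904 uN


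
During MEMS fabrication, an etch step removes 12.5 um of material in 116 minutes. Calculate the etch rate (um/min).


Step 1: Etch rate = depth / time
Step 2: rate = 12.5 / 116
rate = 0.108 um/min
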